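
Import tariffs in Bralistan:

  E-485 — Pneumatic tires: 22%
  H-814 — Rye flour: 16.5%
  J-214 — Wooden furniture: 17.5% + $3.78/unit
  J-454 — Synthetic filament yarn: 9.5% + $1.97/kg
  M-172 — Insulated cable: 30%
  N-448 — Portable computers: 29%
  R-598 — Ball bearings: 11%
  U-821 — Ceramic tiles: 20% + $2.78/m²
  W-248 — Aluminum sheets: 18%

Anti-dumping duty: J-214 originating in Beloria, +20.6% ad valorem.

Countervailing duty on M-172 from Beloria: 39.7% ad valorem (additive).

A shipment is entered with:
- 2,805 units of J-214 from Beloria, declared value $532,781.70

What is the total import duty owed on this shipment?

$213,592.73

Line 1 (J-214, Beloria, 2,805 units, $532,781.70):
Base rate for J-214 is 17.5% + $3.78/unit.
Additional duty on J-214 from Beloria: +20.6%. Applied ad valorem rate: 17.5% + 20.6% = 38.1%.
Duty = $532,781.70 × 38.1% + 2,805 × $3.78 = $213,592.73.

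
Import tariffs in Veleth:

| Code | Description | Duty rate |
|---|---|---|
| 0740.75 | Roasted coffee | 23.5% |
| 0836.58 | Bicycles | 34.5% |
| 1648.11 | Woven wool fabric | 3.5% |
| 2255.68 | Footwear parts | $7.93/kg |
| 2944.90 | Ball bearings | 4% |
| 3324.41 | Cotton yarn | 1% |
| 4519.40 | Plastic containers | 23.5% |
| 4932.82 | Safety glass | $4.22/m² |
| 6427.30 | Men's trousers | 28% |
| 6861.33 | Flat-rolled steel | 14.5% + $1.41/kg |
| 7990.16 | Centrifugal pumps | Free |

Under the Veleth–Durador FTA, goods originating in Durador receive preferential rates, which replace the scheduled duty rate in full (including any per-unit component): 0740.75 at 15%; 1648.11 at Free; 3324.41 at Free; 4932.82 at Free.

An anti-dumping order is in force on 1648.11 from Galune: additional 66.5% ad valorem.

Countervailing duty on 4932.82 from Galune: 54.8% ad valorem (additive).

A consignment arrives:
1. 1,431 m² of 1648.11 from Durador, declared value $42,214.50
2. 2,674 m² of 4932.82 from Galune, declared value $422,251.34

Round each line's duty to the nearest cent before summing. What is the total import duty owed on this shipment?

$242,678.01

Line 1 (1648.11, Durador, 1,431 m², $42,214.50):
Base rate for 1648.11 is 3.5%.
Origin Durador qualifies under the Veleth–Durador agreement and 1648.11 is covered: preferential rate Free applies instead.
The additional-duty order on 1648.11 targets Galune, not Durador; it does not apply.
Duty = $42,214.50 × 0% = $0.00.
Line 2 (4932.82, Galune, 2,674 m², $422,251.34):
Base rate for 4932.82 is $4.22/m².
4932.82 has an FTA preferential rate, but origin Galune is not Durador; base rate stands.
Additional duty on 4932.82 from Galune: +54.8% ad valorem. Applied ad valorem rate = 54.8%.
Duty = $422,251.34 × 54.8% + 2,674 × $4.22 = $242,678.01.
Total = $0.00 + $242,678.01 = $242,678.01.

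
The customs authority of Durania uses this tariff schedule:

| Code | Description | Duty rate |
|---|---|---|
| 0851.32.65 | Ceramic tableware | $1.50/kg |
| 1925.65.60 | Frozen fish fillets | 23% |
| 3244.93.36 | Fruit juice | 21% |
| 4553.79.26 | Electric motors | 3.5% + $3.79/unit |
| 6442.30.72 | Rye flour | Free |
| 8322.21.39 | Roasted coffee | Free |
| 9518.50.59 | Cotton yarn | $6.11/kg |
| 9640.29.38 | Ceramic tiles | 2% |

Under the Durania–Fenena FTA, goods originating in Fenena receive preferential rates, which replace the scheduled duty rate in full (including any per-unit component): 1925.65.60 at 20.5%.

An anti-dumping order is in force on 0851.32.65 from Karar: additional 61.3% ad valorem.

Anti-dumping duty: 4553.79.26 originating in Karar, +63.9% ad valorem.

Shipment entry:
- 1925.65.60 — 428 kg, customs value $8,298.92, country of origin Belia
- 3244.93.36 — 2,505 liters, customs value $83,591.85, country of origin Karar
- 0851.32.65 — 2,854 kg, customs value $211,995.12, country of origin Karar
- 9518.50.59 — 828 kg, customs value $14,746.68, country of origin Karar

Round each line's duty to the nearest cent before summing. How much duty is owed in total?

Line 1 (1925.65.60, Belia, 428 kg, $8,298.92):
Base rate for 1925.65.60 is 23%.
1925.65.60 has an FTA preferential rate, but origin Belia is not Fenena; base rate stands.
Duty = $8,298.92 × 23% = $1,908.75.
Line 2 (3244.93.36, Karar, 2,505 liters, $83,591.85):
Base rate for 3244.93.36 is 21%.
Duty = $83,591.85 × 21% = $17,554.29.
Line 3 (0851.32.65, Karar, 2,854 kg, $211,995.12):
Base rate for 0851.32.65 is $1.50/kg.
Additional duty on 0851.32.65 from Karar: +61.3% ad valorem. Applied ad valorem rate = 61.3%.
Duty = $211,995.12 × 61.3% + 2,854 × $1.50 = $134,234.01.
Line 4 (9518.50.59, Karar, 828 kg, $14,746.68):
Base rate for 9518.50.59 is $6.11/kg.
Duty = 828 × $6.11 = $5,059.08.
Total = $1,908.75 + $17,554.29 + $134,234.01 + $5,059.08 = $158,756.13.

$158,756.13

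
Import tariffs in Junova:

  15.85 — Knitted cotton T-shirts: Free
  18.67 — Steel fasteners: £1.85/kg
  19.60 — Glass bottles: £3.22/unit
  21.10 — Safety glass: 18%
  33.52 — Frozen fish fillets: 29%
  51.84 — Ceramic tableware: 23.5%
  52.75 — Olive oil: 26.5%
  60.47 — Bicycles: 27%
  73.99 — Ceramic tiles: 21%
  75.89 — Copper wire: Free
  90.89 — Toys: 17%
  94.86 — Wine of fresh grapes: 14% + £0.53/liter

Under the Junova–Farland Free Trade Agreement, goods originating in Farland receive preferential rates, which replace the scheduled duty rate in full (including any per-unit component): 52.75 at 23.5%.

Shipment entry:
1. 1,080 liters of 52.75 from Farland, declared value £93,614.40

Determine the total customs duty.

Line 1 (52.75, Farland, 1,080 liters, £93,614.40):
Base rate for 52.75 is 26.5%.
Origin Farland qualifies under the Junova–Farland agreement and 52.75 is covered: preferential rate 23.5% applies instead.
Duty = £93,614.40 × 23.5% = £21,999.38.

£21,999.38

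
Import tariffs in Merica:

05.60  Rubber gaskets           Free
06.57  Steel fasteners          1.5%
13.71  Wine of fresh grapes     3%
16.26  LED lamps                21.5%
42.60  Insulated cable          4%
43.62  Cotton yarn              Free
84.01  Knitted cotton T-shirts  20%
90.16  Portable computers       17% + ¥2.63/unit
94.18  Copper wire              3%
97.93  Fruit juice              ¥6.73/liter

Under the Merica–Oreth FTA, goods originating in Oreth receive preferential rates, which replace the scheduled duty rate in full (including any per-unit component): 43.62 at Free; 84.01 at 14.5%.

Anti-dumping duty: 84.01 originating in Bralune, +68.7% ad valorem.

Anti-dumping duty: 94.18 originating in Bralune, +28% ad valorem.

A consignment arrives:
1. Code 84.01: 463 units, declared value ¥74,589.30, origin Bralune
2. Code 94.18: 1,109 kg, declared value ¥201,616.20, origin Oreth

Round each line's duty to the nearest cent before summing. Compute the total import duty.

Line 1 (84.01, Bralune, 463 units, ¥74,589.30):
Base rate for 84.01 is 20%.
84.01 has an FTA preferential rate, but origin Bralune is not Oreth; base rate stands.
Additional duty on 84.01 from Bralune: +68.7%. Applied ad valorem rate: 20% + 68.7% = 88.7%.
Duty = ¥74,589.30 × 88.7% = ¥66,160.71.
Line 2 (94.18, Oreth, 1,109 kg, ¥201,616.20):
Base rate for 94.18 is 3%.
Origin Oreth is the FTA partner but 94.18 is not on the preference list; base rate stands.
The additional-duty order on 94.18 targets Bralune, not Oreth; it does not apply.
Duty = ¥201,616.20 × 3% = ¥6,048.49.
Total = ¥66,160.71 + ¥6,048.49 = ¥72,209.20.

¥72,209.20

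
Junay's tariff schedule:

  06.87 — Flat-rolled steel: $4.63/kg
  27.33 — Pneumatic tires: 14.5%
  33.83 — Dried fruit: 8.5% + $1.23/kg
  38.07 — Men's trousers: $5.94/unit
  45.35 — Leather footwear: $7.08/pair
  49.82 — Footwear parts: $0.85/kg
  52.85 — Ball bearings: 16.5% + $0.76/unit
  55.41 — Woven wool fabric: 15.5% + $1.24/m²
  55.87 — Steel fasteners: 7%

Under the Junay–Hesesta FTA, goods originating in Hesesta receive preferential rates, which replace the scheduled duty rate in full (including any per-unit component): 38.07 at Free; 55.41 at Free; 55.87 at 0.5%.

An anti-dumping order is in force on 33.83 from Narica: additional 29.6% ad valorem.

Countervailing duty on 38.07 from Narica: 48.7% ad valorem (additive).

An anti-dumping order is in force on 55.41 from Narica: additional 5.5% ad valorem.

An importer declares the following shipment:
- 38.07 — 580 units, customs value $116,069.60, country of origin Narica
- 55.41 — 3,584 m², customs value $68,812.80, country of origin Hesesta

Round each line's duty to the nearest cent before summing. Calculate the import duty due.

Line 1 (38.07, Narica, 580 units, $116,069.60):
Base rate for 38.07 is $5.94/unit.
38.07 has an FTA preferential rate, but origin Narica is not Hesesta; base rate stands.
Additional duty on 38.07 from Narica: +48.7% ad valorem. Applied ad valorem rate = 48.7%.
Duty = $116,069.60 × 48.7% + 580 × $5.94 = $59,971.10.
Line 2 (55.41, Hesesta, 3,584 m², $68,812.80):
Base rate for 55.41 is 15.5% + $1.24/m².
Origin Hesesta qualifies under the Junay–Hesesta agreement and 55.41 is covered: preferential rate Free applies instead.
The additional-duty order on 55.41 targets Narica, not Hesesta; it does not apply.
Duty = $68,812.80 × 0% = $0.00.
Total = $59,971.10 + $0.00 = $59,971.10.

$59,971.10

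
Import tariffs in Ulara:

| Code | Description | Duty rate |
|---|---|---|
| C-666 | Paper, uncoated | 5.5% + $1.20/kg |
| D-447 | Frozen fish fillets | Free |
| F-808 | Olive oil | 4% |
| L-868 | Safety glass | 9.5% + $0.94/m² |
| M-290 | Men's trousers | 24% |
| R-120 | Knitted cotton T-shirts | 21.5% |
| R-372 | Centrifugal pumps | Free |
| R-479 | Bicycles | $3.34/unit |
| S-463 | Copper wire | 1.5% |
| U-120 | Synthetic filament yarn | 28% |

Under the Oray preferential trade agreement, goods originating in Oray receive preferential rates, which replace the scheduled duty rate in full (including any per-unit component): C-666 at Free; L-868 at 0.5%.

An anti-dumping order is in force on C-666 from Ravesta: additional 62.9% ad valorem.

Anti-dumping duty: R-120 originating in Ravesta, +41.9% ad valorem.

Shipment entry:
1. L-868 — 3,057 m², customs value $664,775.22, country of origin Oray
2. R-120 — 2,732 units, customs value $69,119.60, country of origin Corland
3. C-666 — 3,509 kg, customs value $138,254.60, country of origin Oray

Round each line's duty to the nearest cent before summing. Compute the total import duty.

$18,184.59

Line 1 (L-868, Oray, 3,057 m², $664,775.22):
Base rate for L-868 is 9.5% + $0.94/m².
Origin Oray qualifies under the Ulara–Oray agreement and L-868 is covered: preferential rate 0.5% applies instead.
Duty = $664,775.22 × 0.5% = $3,323.88.
Line 2 (R-120, Corland, 2,732 units, $69,119.60):
Base rate for R-120 is 21.5%.
The additional-duty order on R-120 targets Ravesta, not Corland; it does not apply.
Duty = $69,119.60 × 21.5% = $14,860.71.
Line 3 (C-666, Oray, 3,509 kg, $138,254.60):
Base rate for C-666 is 5.5% + $1.20/kg.
Origin Oray qualifies under the Ulara–Oray agreement and C-666 is covered: preferential rate Free applies instead.
The additional-duty order on C-666 targets Ravesta, not Oray; it does not apply.
Duty = $138,254.60 × 0% = $0.00.
Total = $3,323.88 + $14,860.71 + $0.00 = $18,184.59.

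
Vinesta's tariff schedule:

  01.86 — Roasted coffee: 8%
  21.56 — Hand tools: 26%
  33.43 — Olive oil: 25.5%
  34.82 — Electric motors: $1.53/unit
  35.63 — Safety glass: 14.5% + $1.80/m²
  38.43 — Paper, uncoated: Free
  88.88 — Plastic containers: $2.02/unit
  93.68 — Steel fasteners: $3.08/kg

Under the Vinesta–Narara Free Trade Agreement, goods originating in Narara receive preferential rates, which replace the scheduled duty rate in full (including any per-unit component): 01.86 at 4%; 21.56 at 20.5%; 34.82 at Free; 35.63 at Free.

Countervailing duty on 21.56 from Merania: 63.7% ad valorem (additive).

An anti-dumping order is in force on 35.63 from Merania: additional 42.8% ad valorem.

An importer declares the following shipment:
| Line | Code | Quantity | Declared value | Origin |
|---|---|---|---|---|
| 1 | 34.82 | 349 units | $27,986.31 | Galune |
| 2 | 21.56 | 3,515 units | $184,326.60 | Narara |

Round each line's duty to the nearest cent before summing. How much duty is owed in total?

Line 1 (34.82, Galune, 349 units, $27,986.31):
Base rate for 34.82 is $1.53/unit.
34.82 has an FTA preferential rate, but origin Galune is not Narara; base rate stands.
Duty = 349 × $1.53 = $533.97.
Line 2 (21.56, Narara, 3,515 units, $184,326.60):
Base rate for 21.56 is 26%.
Origin Narara qualifies under the Vinesta–Narara agreement and 21.56 is covered: preferential rate 20.5% applies instead.
The additional-duty order on 21.56 targets Merania, not Narara; it does not apply.
Duty = $184,326.60 × 20.5% = $37,786.95.
Total = $533.97 + $37,786.95 = $38,320.92.

$38,320.92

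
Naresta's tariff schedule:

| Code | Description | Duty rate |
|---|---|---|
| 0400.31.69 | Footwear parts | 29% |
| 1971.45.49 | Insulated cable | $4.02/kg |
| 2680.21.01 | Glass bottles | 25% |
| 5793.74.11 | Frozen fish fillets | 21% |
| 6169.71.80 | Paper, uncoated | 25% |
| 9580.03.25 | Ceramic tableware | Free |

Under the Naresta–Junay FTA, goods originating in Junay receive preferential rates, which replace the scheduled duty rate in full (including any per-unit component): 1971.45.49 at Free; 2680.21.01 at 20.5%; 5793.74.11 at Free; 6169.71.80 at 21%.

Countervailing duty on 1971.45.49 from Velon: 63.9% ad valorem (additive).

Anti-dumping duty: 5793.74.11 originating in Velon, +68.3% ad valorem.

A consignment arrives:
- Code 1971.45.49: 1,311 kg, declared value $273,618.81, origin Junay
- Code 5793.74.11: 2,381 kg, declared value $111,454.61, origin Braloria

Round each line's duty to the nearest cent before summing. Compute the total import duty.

$23,405.47

Line 1 (1971.45.49, Junay, 1,311 kg, $273,618.81):
Base rate for 1971.45.49 is $4.02/kg.
Origin Junay qualifies under the Naresta–Junay agreement and 1971.45.49 is covered: preferential rate Free applies instead.
The additional-duty order on 1971.45.49 targets Velon, not Junay; it does not apply.
Duty = $273,618.81 × 0% = $0.00.
Line 2 (5793.74.11, Braloria, 2,381 kg, $111,454.61):
Base rate for 5793.74.11 is 21%.
5793.74.11 has an FTA preferential rate, but origin Braloria is not Junay; base rate stands.
The additional-duty order on 5793.74.11 targets Velon, not Braloria; it does not apply.
Duty = $111,454.61 × 21% = $23,405.47.
Total = $0.00 + $23,405.47 = $23,405.47.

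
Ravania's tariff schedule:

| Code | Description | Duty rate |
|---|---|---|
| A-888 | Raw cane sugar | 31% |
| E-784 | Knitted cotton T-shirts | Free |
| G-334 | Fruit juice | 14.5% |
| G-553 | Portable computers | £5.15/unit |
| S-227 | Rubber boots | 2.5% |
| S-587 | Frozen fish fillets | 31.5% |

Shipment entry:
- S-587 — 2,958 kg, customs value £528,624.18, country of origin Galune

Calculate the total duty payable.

Line 1 (S-587, Galune, 2,958 kg, £528,624.18):
Base rate for S-587 is 31.5%.
Duty = £528,624.18 × 31.5% = £166,516.62.

£166,516.62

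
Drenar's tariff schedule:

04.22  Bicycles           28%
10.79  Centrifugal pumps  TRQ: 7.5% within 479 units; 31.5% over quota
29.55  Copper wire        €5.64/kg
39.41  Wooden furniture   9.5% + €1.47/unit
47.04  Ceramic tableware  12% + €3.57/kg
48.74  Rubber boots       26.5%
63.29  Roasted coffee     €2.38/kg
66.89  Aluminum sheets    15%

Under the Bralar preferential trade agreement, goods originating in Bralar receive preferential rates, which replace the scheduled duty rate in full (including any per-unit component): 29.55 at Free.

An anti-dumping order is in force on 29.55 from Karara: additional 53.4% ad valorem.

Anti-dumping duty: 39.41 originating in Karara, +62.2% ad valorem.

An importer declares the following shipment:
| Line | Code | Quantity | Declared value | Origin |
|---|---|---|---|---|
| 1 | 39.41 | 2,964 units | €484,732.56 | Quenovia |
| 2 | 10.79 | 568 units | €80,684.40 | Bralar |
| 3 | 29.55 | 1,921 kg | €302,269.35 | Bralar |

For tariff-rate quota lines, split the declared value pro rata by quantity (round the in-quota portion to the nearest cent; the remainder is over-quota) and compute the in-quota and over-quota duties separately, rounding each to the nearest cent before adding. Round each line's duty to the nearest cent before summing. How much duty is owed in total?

€59,492.19

Line 1 (39.41, Quenovia, 2,964 units, €484,732.56):
Base rate for 39.41 is 9.5% + €1.47/unit.
The additional-duty order on 39.41 targets Karara, not Quenovia; it does not apply.
Duty = €484,732.56 × 9.5% + 2,964 × €1.47 = €50,406.67.
Line 2 (10.79, Bralar, 568 units, €80,684.40):
Code 10.79 is under a tariff-rate quota (threshold 479 units). In-quota: 479 units at 7.5%; over-quota: 89 units at 31.5%.
Pro-rata value split: in-quota = €80,684.40 × 479/568 = €68,041.95; over-quota = €80,684.40 − €68,041.95 = €12,642.45.
In-quota duty = €68,041.95 × 7.5% = €5,103.15. Over-quota duty = €12,642.45 × 31.5% = €3,982.37.
Line duty = €5,103.15 + €3,982.37 = €9,085.52.
Line 3 (29.55, Bralar, 1,921 kg, €302,269.35):
Base rate for 29.55 is €5.64/kg.
Origin Bralar qualifies under the Drenar–Bralar agreement and 29.55 is covered: preferential rate Free applies instead.
The additional-duty order on 29.55 targets Karara, not Bralar; it does not apply.
Duty = €302,269.35 × 0% = €0.00.
Total = €50,406.67 + €9,085.52 + €0.00 = €59,492.19.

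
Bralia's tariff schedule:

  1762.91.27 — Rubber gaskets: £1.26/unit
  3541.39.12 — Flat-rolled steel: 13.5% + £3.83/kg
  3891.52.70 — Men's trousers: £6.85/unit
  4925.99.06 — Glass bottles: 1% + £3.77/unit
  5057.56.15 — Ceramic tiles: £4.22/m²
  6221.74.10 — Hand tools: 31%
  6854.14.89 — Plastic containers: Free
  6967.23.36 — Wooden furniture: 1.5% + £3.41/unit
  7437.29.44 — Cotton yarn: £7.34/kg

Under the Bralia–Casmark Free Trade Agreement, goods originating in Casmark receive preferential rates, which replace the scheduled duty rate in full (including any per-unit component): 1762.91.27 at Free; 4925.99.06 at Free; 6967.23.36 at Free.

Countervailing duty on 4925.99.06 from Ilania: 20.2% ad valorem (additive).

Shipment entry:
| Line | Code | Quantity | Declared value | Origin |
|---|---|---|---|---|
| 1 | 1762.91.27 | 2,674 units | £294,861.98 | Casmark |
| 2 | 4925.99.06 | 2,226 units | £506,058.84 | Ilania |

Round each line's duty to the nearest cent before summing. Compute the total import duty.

Line 1 (1762.91.27, Casmark, 2,674 units, £294,861.98):
Base rate for 1762.91.27 is £1.26/unit.
Origin Casmark qualifies under the Bralia–Casmark agreement and 1762.91.27 is covered: preferential rate Free applies instead.
Duty = £294,861.98 × 0% = £0.00.
Line 2 (4925.99.06, Ilania, 2,226 units, £506,058.84):
Base rate for 4925.99.06 is 1% + £3.77/unit.
4925.99.06 has an FTA preferential rate, but origin Ilania is not Casmark; base rate stands.
Additional duty on 4925.99.06 from Ilania: +20.2%. Applied ad valorem rate: 1% + 20.2% = 21.2%.
Duty = £506,058.84 × 21.2% + 2,226 × £3.77 = £115,676.49.
Total = £0.00 + £115,676.49 = £115,676.49.

£115,676.49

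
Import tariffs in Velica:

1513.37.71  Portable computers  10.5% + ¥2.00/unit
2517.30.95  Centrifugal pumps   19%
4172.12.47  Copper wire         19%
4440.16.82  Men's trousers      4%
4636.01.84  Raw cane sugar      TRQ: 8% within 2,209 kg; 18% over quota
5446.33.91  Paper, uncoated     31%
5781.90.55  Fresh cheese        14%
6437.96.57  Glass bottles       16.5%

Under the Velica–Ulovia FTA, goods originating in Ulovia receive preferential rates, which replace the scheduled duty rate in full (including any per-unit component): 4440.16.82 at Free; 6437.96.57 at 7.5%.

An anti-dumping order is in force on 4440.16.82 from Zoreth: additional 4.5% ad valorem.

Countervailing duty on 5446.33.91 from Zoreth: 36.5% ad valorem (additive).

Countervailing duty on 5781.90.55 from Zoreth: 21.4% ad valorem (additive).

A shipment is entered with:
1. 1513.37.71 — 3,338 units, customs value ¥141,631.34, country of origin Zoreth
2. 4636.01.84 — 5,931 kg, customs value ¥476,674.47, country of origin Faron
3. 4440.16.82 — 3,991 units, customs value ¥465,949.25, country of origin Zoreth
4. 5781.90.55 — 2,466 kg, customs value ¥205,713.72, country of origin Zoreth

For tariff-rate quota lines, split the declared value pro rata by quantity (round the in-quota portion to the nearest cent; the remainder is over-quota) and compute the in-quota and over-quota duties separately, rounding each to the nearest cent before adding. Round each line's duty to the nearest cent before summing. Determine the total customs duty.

¥202,023.32

Line 1 (1513.37.71, Zoreth, 3,338 units, ¥141,631.34):
Base rate for 1513.37.71 is 10.5% + ¥2.00/unit.
Duty = ¥141,631.34 × 10.5% + 3,338 × ¥2.00 = ¥21,547.29.
Line 2 (4636.01.84, Faron, 5,931 kg, ¥476,674.47):
Code 4636.01.84 is under a tariff-rate quota (threshold 2,209 kg). In-quota: 2,209 kg at 8%; over-quota: 3,722 kg at 18%.
Pro-rata value split: in-quota = ¥476,674.47 × 2,209/5,931 = ¥177,537.33; over-quota = ¥476,674.47 − ¥177,537.33 = ¥299,137.14.
In-quota duty = ¥177,537.33 × 8% = ¥14,202.99. Over-quota duty = ¥299,137.14 × 18% = ¥53,844.69.
Line duty = ¥14,202.99 + ¥53,844.69 = ¥68,047.68.
Line 3 (4440.16.82, Zoreth, 3,991 units, ¥465,949.25):
Base rate for 4440.16.82 is 4%.
4440.16.82 has an FTA preferential rate, but origin Zoreth is not Ulovia; base rate stands.
Additional duty on 4440.16.82 from Zoreth: +4.5%. Applied ad valorem rate: 4% + 4.5% = 8.5%.
Duty = ¥465,949.25 × 8.5% = ¥39,605.69.
Line 4 (5781.90.55, Zoreth, 2,466 kg, ¥205,713.72):
Base rate for 5781.90.55 is 14%.
Additional duty on 5781.90.55 from Zoreth: +21.4%. Applied ad valorem rate: 14% + 21.4% = 35.4%.
Duty = ¥205,713.72 × 35.4% = ¥72,822.66.
Total = ¥21,547.29 + ¥68,047.68 + ¥39,605.69 + ¥72,822.66 = ¥202,023.32.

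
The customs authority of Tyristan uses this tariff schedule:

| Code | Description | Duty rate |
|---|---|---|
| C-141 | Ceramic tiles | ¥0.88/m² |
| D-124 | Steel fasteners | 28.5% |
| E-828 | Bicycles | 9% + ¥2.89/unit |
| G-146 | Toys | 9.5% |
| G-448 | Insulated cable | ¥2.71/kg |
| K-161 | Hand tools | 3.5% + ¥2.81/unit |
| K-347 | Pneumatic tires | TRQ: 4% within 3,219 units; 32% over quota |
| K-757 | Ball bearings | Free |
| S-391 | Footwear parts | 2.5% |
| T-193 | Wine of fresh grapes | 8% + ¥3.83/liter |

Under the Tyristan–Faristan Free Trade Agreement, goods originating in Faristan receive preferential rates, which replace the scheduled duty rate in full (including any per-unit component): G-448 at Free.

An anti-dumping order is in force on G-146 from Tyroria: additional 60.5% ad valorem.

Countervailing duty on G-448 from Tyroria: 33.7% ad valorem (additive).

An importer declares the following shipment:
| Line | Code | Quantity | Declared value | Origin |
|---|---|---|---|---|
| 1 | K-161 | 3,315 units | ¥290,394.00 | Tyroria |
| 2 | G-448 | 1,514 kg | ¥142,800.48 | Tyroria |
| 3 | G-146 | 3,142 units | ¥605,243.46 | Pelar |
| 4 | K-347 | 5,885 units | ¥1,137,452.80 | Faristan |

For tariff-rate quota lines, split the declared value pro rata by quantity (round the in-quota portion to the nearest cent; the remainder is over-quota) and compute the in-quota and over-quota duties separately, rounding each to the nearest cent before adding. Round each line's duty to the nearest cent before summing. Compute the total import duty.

¥318,981.53

Line 1 (K-161, Tyroria, 3,315 units, ¥290,394.00):
Base rate for K-161 is 3.5% + ¥2.81/unit.
Duty = ¥290,394.00 × 3.5% + 3,315 × ¥2.81 = ¥19,478.94.
Line 2 (G-448, Tyroria, 1,514 kg, ¥142,800.48):
Base rate for G-448 is ¥2.71/kg.
G-448 has an FTA preferential rate, but origin Tyroria is not Faristan; base rate stands.
Additional duty on G-448 from Tyroria: +33.7% ad valorem. Applied ad valorem rate = 33.7%.
Duty = ¥142,800.48 × 33.7% + 1,514 × ¥2.71 = ¥52,226.70.
Line 3 (G-146, Pelar, 3,142 units, ¥605,243.46):
Base rate for G-146 is 9.5%.
The additional-duty order on G-146 targets Tyroria, not Pelar; it does not apply.
Duty = ¥605,243.46 × 9.5% = ¥57,498.13.
Line 4 (K-347, Faristan, 5,885 units, ¥1,137,452.80):
Code K-347 is under a tariff-rate quota (threshold 3,219 units). In-quota: 3,219 units at 4%; over-quota: 2,666 units at 32%.
Pro-rata value split: in-quota = ¥1,137,452.80 × 3,219/5,885 = ¥622,168.32; over-quota = ¥1,137,452.80 − ¥622,168.32 = ¥515,284.48.
In-quota duty = ¥622,168.32 × 4% = ¥24,886.73. Over-quota duty = ¥515,284.48 × 32% = ¥164,891.03.
Line duty = ¥24,886.73 + ¥164,891.03 = ¥189,777.76.
Total = ¥19,478.94 + ¥52,226.70 + ¥57,498.13 + ¥189,777.76 = ¥318,981.53.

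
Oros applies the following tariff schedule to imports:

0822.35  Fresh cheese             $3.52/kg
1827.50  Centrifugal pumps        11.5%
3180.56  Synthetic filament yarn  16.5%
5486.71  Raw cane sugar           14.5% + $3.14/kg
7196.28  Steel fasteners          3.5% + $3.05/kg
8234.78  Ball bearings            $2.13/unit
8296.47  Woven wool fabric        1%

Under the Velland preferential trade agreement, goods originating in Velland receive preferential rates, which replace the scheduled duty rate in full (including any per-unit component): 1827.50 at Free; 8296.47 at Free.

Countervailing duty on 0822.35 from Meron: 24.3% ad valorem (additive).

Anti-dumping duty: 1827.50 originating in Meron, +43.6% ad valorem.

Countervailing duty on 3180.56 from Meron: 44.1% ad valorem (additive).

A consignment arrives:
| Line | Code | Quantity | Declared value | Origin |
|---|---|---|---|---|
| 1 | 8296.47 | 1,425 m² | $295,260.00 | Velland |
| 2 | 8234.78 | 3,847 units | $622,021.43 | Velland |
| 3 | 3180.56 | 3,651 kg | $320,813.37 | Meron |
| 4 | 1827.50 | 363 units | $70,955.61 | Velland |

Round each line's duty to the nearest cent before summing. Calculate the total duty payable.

$202,607.01

Line 1 (8296.47, Velland, 1,425 m², $295,260.00):
Base rate for 8296.47 is 1%.
Origin Velland qualifies under the Oros–Velland agreement and 8296.47 is covered: preferential rate Free applies instead.
Duty = $295,260.00 × 0% = $0.00.
Line 2 (8234.78, Velland, 3,847 units, $622,021.43):
Base rate for 8234.78 is $2.13/unit.
Origin Velland is the FTA partner but 8234.78 is not on the preference list; base rate stands.
Duty = 3,847 × $2.13 = $8,194.11.
Line 3 (3180.56, Meron, 3,651 kg, $320,813.37):
Base rate for 3180.56 is 16.5%.
Additional duty on 3180.56 from Meron: +44.1%. Applied ad valorem rate: 16.5% + 44.1% = 60.6%.
Duty = $320,813.37 × 60.6% = $194,412.90.
Line 4 (1827.50, Velland, 363 units, $70,955.61):
Base rate for 1827.50 is 11.5%.
Origin Velland qualifies under the Oros–Velland agreement and 1827.50 is covered: preferential rate Free applies instead.
The additional-duty order on 1827.50 targets Meron, not Velland; it does not apply.
Duty = $70,955.61 × 0% = $0.00.
Total = $0.00 + $8,194.11 + $194,412.90 + $0.00 = $202,607.01.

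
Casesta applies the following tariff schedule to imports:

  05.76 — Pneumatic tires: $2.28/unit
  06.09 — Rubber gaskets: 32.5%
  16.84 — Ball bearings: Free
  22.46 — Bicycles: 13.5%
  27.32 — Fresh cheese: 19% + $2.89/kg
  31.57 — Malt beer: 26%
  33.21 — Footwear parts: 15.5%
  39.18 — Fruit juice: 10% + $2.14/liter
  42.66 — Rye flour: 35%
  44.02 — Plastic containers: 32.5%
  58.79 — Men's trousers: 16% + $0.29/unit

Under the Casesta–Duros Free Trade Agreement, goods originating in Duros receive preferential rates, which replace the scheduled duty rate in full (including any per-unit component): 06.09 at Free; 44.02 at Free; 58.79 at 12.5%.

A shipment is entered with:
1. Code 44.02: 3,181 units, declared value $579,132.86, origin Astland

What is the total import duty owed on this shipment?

Line 1 (44.02, Astland, 3,181 units, $579,132.86):
Base rate for 44.02 is 32.5%.
44.02 has an FTA preferential rate, but origin Astland is not Duros; base rate stands.
Duty = $579,132.86 × 32.5% = $188,218.18.

$188,218.18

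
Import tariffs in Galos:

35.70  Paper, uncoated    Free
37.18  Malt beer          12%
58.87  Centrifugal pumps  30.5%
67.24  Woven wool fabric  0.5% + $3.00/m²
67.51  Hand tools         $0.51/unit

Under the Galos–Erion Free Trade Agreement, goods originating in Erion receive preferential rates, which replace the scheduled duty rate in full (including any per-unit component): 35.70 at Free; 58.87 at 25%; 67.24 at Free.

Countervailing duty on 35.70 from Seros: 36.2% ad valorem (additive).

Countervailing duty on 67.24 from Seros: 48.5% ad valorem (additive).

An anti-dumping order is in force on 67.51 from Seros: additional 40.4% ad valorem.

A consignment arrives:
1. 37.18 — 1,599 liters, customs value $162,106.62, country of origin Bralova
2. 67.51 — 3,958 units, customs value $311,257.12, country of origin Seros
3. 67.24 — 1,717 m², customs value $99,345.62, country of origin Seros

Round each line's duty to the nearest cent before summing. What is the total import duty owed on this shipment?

$201,049.60

Line 1 (37.18, Bralova, 1,599 liters, $162,106.62):
Base rate for 37.18 is 12%.
Duty = $162,106.62 × 12% = $19,452.79.
Line 2 (67.51, Seros, 3,958 units, $311,257.12):
Base rate for 67.51 is $0.51/unit.
Additional duty on 67.51 from Seros: +40.4% ad valorem. Applied ad valorem rate = 40.4%.
Duty = $311,257.12 × 40.4% + 3,958 × $0.51 = $127,766.46.
Line 3 (67.24, Seros, 1,717 m², $99,345.62):
Base rate for 67.24 is 0.5% + $3.00/m².
67.24 has an FTA preferential rate, but origin Seros is not Erion; base rate stands.
Additional duty on 67.24 from Seros: +48.5%. Applied ad valorem rate: 0.5% + 48.5% = 49%.
Duty = $99,345.62 × 49% + 1,717 × $3.00 = $53,830.35.
Total = $19,452.79 + $127,766.46 + $53,830.35 = $201,049.60.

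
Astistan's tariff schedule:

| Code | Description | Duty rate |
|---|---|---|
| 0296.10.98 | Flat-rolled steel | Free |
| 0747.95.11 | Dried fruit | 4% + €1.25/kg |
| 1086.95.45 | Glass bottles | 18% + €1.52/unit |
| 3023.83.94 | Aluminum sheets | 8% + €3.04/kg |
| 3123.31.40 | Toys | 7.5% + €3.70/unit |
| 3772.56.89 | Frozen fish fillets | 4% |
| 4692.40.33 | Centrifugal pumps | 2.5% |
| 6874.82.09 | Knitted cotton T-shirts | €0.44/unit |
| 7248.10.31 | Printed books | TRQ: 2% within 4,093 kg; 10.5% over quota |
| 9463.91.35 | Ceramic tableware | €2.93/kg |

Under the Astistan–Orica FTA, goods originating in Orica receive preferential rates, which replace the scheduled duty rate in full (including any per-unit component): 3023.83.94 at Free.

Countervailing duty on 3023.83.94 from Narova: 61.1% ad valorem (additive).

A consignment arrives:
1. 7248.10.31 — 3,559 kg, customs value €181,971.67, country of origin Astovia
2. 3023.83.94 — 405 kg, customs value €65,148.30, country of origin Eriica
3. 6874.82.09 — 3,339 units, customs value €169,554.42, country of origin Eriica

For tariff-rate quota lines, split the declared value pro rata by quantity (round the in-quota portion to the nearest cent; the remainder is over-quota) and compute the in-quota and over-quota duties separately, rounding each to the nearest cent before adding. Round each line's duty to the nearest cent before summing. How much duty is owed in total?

Line 1 (7248.10.31, Astovia, 3,559 kg, €181,971.67):
Code 7248.10.31 is under a tariff-rate quota (threshold 4,093 kg). Quantity 3,559 kg is within the quota, so the in-quota rate 2% applies to the full value.
Duty = €181,971.67 × 2% = €3,639.43.
Line 2 (3023.83.94, Eriica, 405 kg, €65,148.30):
Base rate for 3023.83.94 is 8% + €3.04/kg.
3023.83.94 has an FTA preferential rate, but origin Eriica is not Orica; base rate stands.
The additional-duty order on 3023.83.94 targets Narova, not Eriica; it does not apply.
Duty = €65,148.30 × 8% + 405 × €3.04 = €6,443.06.
Line 3 (6874.82.09, Eriica, 3,339 units, €169,554.42):
Base rate for 6874.82.09 is €0.44/unit.
Duty = 3,339 × €0.44 = €1,469.16.
Total = €3,639.43 + €6,443.06 + €1,469.16 = €11,551.65.

€11,551.65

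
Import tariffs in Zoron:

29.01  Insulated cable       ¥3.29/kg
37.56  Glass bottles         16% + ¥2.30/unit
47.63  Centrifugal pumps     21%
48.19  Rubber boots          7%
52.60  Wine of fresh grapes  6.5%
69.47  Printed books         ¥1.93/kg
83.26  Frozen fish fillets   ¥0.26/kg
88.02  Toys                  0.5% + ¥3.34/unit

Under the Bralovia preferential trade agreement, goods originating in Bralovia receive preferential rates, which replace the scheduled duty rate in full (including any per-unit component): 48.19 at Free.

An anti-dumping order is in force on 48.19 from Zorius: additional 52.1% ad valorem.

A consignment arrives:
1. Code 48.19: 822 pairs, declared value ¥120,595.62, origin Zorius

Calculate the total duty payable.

¥71,272.01

Line 1 (48.19, Zorius, 822 pairs, ¥120,595.62):
Base rate for 48.19 is 7%.
48.19 has an FTA preferential rate, but origin Zorius is not Bralovia; base rate stands.
Additional duty on 48.19 from Zorius: +52.1%. Applied ad valorem rate: 7% + 52.1% = 59.1%.
Duty = ¥120,595.62 × 59.1% = ¥71,272.01.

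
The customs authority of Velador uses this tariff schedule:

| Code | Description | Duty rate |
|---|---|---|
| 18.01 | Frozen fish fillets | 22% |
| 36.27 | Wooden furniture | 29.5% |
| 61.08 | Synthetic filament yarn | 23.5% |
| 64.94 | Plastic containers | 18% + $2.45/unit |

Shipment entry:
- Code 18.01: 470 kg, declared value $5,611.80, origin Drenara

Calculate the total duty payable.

$1,234.60

Line 1 (18.01, Drenara, 470 kg, $5,611.80):
Base rate for 18.01 is 22%.
Duty = $5,611.80 × 22% = $1,234.60.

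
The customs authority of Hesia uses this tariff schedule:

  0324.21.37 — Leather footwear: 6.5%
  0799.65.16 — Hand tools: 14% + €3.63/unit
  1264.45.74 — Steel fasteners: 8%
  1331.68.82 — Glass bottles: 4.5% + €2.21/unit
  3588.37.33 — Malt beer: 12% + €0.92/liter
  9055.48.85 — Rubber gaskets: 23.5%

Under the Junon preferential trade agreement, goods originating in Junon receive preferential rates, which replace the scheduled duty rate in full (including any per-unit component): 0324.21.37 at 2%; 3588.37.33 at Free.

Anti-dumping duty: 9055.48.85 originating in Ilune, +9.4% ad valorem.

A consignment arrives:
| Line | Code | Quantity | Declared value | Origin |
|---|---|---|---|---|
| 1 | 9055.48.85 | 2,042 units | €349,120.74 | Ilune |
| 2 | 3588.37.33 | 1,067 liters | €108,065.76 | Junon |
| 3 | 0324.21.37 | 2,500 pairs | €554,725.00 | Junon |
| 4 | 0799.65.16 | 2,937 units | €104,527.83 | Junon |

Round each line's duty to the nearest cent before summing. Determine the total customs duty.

Line 1 (9055.48.85, Ilune, 2,042 units, €349,120.74):
Base rate for 9055.48.85 is 23.5%.
Additional duty on 9055.48.85 from Ilune: +9.4%. Applied ad valorem rate: 23.5% + 9.4% = 32.9%.
Duty = €349,120.74 × 32.9% = €114,860.72.
Line 2 (3588.37.33, Junon, 1,067 liters, €108,065.76):
Base rate for 3588.37.33 is 12% + €0.92/liter.
Origin Junon qualifies under the Hesia–Junon agreement and 3588.37.33 is covered: preferential rate Free applies instead.
Duty = €108,065.76 × 0% = €0.00.
Line 3 (0324.21.37, Junon, 2,500 pairs, €554,725.00):
Base rate for 0324.21.37 is 6.5%.
Origin Junon qualifies under the Hesia–Junon agreement and 0324.21.37 is covered: preferential rate 2% applies instead.
Duty = €554,725.00 × 2% = €11,094.50.
Line 4 (0799.65.16, Junon, 2,937 units, €104,527.83):
Base rate for 0799.65.16 is 14% + €3.63/unit.
Origin Junon is the FTA partner but 0799.65.16 is not on the preference list; base rate stands.
Duty = €104,527.83 × 14% + 2,937 × €3.63 = €25,295.21.
Total = €114,860.72 + €0.00 + €11,094.50 + €25,295.21 = €151,250.43.

€151,250.43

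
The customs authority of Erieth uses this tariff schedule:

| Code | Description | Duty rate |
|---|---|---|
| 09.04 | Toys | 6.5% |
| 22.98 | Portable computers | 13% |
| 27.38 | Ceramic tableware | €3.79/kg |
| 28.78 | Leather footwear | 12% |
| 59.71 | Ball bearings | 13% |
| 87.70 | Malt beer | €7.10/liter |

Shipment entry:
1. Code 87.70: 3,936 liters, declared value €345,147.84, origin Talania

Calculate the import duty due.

Line 1 (87.70, Talania, 3,936 liters, €345,147.84):
Base rate for 87.70 is €7.10/liter.
Duty = 3,936 × €7.10 = €27,945.60.

€27,945.60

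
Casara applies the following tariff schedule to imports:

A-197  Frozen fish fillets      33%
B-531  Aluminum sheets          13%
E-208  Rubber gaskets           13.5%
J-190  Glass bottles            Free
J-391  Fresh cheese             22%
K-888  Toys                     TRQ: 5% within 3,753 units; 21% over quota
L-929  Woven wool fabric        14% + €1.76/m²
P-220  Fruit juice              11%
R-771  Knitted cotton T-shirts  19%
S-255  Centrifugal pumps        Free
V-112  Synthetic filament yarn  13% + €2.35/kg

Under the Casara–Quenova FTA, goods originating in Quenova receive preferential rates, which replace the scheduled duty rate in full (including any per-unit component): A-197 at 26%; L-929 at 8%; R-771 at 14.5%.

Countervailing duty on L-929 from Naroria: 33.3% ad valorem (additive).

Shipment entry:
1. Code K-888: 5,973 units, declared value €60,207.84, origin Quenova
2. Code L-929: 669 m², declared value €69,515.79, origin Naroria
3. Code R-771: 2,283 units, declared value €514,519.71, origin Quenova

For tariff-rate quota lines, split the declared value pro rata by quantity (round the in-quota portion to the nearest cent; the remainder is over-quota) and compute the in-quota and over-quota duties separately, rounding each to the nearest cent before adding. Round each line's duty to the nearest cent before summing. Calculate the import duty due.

€115,254.58

Line 1 (K-888, Quenova, 5,973 units, €60,207.84):
Code K-888 is under a tariff-rate quota (threshold 3,753 units). In-quota: 3,753 units at 5%; over-quota: 2,220 units at 21%.
Pro-rata value split: in-quota = €60,207.84 × 3,753/5,973 = €37,830.24; over-quota = €60,207.84 − €37,830.24 = €22,377.60.
In-quota duty = €37,830.24 × 5% = €1,891.51. Over-quota duty = €22,377.60 × 21% = €4,699.30.
Line duty = €1,891.51 + €4,699.30 = €6,590.81.
Line 2 (L-929, Naroria, 669 m², €69,515.79):
Base rate for L-929 is 14% + €1.76/m².
L-929 has an FTA preferential rate, but origin Naroria is not Quenova; base rate stands.
Additional duty on L-929 from Naroria: +33.3%. Applied ad valorem rate: 14% + 33.3% = 47.3%.
Duty = €69,515.79 × 47.3% + 669 × €1.76 = €34,058.41.
Line 3 (R-771, Quenova, 2,283 units, €514,519.71):
Base rate for R-771 is 19%.
Origin Quenova qualifies under the Casara–Quenova agreement and R-771 is covered: preferential rate 14.5% applies instead.
Duty = €514,519.71 × 14.5% = €74,605.36.
Total = €6,590.81 + €34,058.41 + €74,605.36 = €115,254.58.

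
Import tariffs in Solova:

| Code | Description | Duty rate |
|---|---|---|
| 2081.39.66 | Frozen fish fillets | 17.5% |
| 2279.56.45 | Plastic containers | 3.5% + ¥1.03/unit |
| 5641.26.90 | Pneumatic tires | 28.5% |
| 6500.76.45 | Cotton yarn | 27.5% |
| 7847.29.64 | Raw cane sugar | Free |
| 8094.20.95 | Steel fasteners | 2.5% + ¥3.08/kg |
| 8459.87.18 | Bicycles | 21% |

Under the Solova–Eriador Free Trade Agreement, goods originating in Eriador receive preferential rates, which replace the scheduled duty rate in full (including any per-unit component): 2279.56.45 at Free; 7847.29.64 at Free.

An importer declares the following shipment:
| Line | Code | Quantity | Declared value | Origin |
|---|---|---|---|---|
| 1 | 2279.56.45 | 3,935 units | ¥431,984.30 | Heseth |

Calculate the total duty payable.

Line 1 (2279.56.45, Heseth, 3,935 units, ¥431,984.30):
Base rate for 2279.56.45 is 3.5% + ¥1.03/unit.
2279.56.45 has an FTA preferential rate, but origin Heseth is not Eriador; base rate stands.
Duty = ¥431,984.30 × 3.5% + 3,935 × ¥1.03 = ¥19,172.50.

¥19,172.50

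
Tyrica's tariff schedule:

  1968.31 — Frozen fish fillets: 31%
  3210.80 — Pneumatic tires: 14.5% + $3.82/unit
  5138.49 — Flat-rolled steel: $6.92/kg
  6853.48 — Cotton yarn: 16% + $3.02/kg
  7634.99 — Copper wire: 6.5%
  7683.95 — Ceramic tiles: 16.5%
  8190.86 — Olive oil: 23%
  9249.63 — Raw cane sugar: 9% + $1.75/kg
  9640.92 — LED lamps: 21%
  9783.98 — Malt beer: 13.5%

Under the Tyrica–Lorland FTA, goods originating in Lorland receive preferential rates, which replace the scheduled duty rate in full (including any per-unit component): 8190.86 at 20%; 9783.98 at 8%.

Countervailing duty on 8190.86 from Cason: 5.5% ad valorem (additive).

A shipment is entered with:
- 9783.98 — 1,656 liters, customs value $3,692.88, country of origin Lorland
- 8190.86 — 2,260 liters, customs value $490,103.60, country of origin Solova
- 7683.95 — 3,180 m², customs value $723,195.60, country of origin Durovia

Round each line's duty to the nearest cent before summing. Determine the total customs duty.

$232,346.53

Line 1 (9783.98, Lorland, 1,656 liters, $3,692.88):
Base rate for 9783.98 is 13.5%.
Origin Lorland qualifies under the Tyrica–Lorland agreement and 9783.98 is covered: preferential rate 8% applies instead.
Duty = $3,692.88 × 8% = $295.43.
Line 2 (8190.86, Solova, 2,260 liters, $490,103.60):
Base rate for 8190.86 is 23%.
8190.86 has an FTA preferential rate, but origin Solova is not Lorland; base rate stands.
The additional-duty order on 8190.86 targets Cason, not Solova; it does not apply.
Duty = $490,103.60 × 23% = $112,723.83.
Line 3 (7683.95, Durovia, 3,180 m², $723,195.60):
Base rate for 7683.95 is 16.5%.
Duty = $723,195.60 × 16.5% = $119,327.27.
Total = $295.43 + $112,723.83 + $119,327.27 = $232,346.53.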